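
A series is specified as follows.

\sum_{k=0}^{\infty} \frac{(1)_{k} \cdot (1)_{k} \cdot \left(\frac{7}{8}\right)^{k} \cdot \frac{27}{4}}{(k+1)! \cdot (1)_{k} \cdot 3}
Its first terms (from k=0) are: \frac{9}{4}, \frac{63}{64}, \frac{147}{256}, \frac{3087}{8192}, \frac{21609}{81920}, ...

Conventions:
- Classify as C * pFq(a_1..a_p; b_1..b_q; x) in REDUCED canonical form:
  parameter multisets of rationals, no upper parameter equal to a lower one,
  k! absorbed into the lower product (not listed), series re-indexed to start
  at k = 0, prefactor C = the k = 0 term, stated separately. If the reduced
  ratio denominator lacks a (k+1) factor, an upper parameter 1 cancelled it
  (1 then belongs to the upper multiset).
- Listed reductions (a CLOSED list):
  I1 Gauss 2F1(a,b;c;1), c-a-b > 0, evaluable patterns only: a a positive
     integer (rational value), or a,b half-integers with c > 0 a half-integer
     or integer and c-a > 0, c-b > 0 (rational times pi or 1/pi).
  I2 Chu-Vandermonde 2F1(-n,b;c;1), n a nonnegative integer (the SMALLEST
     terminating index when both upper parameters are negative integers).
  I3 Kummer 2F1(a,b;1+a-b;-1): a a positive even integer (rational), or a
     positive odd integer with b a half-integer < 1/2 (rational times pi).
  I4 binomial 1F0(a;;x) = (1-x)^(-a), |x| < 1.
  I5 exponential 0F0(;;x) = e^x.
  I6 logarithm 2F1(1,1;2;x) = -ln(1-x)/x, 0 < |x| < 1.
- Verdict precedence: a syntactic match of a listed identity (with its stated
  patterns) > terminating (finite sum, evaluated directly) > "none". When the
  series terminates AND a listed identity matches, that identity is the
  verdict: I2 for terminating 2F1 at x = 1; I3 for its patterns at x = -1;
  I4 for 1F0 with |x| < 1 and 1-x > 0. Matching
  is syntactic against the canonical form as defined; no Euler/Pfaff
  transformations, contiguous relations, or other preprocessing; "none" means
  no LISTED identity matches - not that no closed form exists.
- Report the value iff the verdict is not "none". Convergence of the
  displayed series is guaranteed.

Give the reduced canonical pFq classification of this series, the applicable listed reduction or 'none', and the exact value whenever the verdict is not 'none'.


Reduced: x = \frac{7}{8}, 2F1, upper = {1, 1}, lower = {2}, C = \frac{9}{4}. Verdict: logarithm (I6) applies (the logarithm: parameters (1,1;2), x = \frac{7}{8}). Value: \left(-\frac{18}{7}\right) \cdot \ln\left(\frac{1}{8}\right).

Structural cue: x = \frac{7}{8} and the denominator's factorial ratio (C = 9/4, x = 7/8) is a lower Pochhammer.
Term ratio: r(k) = \frac{7}{8} * (k+1) (k+1) / [(k+2) (k+1)] - poly over poly, x = \frac{7}{8} from leading terms; C = \frac{9}{4} at k = 0.


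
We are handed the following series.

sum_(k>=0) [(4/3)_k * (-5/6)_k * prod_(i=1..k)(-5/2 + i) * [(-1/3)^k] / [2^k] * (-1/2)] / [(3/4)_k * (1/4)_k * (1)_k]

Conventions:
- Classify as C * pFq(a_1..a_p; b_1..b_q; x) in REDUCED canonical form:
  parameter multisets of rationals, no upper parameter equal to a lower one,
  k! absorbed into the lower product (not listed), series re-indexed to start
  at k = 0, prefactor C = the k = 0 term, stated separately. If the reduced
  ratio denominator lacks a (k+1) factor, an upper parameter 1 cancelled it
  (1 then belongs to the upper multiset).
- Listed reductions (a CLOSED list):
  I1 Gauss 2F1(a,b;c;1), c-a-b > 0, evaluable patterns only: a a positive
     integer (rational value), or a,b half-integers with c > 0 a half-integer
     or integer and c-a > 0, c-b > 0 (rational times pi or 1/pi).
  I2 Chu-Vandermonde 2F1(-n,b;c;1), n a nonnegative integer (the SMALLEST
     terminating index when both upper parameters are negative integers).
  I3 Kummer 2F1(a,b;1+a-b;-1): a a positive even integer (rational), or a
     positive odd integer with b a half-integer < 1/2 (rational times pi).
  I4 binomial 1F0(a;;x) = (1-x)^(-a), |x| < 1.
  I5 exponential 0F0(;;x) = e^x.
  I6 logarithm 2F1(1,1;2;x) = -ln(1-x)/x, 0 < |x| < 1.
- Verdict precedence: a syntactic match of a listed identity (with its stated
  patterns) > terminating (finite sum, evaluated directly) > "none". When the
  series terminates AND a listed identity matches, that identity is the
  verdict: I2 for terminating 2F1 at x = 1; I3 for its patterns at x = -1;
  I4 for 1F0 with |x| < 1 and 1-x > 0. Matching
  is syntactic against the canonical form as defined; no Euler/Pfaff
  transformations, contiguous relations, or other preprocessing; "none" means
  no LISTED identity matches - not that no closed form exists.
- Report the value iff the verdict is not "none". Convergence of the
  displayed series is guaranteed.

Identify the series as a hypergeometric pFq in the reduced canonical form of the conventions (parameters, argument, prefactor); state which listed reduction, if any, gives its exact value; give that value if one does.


This is -1/2 * 3F2(-3/2, -5/6, 4/3; 1/4, 3/4; -1/6) in reduced canonical form. Verdict: none. No listed pattern accepts 3F2(-3/2, -5/6, 4/3; 1/4, 3/4; -1/6).

The tell: with t_0 = -1/2, the running product (prefactor -1/2) telescopes to a rising factorial.
Adjacent-term ratio: r(k) = (-1/6) * (k-3/2) (k-5/6) (k+4/3) / [(k+1/4) (k+3/4) (k+1)] - rational in k. x = (-1/6); t_0 = -1/2; negate the roots.


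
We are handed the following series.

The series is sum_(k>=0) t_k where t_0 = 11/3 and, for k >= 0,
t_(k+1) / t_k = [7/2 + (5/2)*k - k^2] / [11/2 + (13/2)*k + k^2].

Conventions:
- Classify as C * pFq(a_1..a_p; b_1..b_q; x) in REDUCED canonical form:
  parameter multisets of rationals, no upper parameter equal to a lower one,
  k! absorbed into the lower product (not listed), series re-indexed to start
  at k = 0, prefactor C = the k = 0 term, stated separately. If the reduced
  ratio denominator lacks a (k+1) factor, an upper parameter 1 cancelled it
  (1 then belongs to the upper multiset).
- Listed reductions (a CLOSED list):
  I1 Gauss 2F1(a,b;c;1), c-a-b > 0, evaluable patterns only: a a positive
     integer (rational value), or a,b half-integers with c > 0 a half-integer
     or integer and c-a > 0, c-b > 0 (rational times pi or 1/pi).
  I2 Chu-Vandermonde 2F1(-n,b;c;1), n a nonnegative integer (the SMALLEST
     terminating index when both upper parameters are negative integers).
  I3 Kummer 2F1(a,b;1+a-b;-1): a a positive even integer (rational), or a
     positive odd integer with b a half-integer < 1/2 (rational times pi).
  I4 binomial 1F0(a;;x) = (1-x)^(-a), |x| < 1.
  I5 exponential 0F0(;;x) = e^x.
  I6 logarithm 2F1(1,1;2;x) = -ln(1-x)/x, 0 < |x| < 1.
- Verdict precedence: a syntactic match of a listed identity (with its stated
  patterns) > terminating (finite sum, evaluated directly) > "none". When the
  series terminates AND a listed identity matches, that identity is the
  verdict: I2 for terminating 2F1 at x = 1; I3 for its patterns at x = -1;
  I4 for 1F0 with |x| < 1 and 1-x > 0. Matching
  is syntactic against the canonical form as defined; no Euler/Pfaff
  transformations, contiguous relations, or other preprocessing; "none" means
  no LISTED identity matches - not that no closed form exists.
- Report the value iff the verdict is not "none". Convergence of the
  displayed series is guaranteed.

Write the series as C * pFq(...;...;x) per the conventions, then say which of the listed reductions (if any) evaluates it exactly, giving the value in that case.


Classification (C = 11/3): 2F1 with upper {-7/2, 1}, lower {11/2}, argument x = -1. Verdict: Kummer's theorem (I3) applies (x = -1; c = 11/2 equals 1+a-b for upper {-7/2, 1}: listed pattern). Sum: (1155/512) * pi.

Key observation: x = (-1) and the expanded ratio factors over Q; C = 11/3, roots give parameters.
Consecutive-term ratio: r(k) = (-1) * (k-7/2) (k+1) / [(k+11/2) (k+1)] - rational in k, leading ratio (-1); with t_0 = 11/3, classification follows.


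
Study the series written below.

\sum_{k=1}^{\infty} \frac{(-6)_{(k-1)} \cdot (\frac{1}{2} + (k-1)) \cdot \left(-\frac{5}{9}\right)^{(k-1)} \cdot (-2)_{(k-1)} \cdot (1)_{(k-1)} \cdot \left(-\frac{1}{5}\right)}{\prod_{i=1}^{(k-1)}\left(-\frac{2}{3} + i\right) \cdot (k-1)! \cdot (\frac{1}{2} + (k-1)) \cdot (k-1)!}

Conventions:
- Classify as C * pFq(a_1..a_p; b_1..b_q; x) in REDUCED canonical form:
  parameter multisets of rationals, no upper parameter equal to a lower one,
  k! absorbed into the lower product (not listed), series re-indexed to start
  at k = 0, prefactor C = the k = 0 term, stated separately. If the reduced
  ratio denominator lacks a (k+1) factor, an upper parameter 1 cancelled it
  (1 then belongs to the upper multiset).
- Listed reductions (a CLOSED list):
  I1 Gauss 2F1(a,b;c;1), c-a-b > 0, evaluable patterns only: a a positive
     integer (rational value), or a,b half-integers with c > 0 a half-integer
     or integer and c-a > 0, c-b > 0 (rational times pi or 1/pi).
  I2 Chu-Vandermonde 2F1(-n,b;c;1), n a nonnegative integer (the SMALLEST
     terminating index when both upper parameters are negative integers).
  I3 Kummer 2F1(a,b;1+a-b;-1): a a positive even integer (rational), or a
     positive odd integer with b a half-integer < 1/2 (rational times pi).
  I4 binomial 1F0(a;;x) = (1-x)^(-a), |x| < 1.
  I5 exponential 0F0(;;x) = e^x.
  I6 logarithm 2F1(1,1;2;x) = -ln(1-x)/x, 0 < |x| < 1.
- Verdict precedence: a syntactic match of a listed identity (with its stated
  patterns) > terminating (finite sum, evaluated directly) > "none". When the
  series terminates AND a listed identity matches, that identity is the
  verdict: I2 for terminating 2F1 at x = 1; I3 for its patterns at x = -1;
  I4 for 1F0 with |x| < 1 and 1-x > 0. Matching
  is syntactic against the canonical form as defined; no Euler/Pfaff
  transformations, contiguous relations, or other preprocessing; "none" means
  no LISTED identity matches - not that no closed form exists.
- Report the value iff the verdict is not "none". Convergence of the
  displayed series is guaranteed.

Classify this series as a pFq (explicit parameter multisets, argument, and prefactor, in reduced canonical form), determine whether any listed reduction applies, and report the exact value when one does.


x = -\frac{5}{9} here; the reduced form reads 2F1, upper {-6, -2}, lower {\frac{1}{3}}, C = -\frac{1}{5}. Verdict: terminating (-2 upstairs). 3 nonzero terms in all; added directly. Hence: -\frac{11}{30}.

Key step: with t_0 = -\frac{1}{5}, the parameter 1 appears in both the upper and lower lists and cancels (alongside the other common factor).
Step ratio: r(k) = -\frac{5}{9} * (k-6) (k-2) / [(k+\frac{1}{3}) (k+1)] - rational in k, leading ratio -\frac{5}{9}; with t_0 = -\frac{1}{5}, classification follows.


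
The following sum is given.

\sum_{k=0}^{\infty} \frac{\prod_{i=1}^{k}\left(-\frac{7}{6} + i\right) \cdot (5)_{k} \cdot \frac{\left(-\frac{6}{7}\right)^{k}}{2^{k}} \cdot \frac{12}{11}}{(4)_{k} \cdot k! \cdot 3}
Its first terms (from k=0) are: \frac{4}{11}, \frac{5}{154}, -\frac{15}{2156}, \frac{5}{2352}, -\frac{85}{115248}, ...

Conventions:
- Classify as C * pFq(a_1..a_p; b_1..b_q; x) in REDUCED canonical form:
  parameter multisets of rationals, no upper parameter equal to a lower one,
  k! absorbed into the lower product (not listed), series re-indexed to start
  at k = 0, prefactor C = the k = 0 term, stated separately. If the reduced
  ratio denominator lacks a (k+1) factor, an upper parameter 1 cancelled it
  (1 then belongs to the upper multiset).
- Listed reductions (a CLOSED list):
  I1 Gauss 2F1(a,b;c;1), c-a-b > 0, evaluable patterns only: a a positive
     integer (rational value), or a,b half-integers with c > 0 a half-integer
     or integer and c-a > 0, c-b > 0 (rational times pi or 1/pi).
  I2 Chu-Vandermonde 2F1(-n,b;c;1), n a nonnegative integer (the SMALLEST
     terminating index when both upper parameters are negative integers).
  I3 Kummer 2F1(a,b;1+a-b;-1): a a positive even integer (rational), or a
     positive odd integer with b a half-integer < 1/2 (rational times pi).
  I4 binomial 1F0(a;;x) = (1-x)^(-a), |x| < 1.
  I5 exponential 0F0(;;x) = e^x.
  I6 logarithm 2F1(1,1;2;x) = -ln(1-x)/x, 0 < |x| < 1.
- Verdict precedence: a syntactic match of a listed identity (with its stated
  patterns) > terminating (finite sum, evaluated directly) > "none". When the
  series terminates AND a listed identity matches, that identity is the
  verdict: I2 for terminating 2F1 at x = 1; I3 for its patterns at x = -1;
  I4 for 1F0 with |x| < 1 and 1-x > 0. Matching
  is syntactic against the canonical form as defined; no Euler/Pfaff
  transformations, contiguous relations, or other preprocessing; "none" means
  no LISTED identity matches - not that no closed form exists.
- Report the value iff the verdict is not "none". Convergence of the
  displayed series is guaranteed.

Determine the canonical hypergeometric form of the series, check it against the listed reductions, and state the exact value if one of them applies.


Canonical form: C = \frac{4}{11} times 2F1 with upper {-\frac{1}{6}, 5}, lower {4}, x = -\frac{3}{7}. Verdict: none. A 2F1 with upper {-\frac{1}{6}, 5} fits none of I1-I6 at x = -\frac{3}{7}; the sum runs forever.

First insight: from the first term \frac{4}{11}: the running product (C = 4/11) telescopes to a rising factorial.
Consecutive-term ratio: r(k) = -\frac{3}{7} * (k-\frac{1}{6}) (k+5) / [(k+4) (k+1)] - rational in k. x = -\frac{3}{7}; t_0 = \frac{4}{11}; negate the roots.


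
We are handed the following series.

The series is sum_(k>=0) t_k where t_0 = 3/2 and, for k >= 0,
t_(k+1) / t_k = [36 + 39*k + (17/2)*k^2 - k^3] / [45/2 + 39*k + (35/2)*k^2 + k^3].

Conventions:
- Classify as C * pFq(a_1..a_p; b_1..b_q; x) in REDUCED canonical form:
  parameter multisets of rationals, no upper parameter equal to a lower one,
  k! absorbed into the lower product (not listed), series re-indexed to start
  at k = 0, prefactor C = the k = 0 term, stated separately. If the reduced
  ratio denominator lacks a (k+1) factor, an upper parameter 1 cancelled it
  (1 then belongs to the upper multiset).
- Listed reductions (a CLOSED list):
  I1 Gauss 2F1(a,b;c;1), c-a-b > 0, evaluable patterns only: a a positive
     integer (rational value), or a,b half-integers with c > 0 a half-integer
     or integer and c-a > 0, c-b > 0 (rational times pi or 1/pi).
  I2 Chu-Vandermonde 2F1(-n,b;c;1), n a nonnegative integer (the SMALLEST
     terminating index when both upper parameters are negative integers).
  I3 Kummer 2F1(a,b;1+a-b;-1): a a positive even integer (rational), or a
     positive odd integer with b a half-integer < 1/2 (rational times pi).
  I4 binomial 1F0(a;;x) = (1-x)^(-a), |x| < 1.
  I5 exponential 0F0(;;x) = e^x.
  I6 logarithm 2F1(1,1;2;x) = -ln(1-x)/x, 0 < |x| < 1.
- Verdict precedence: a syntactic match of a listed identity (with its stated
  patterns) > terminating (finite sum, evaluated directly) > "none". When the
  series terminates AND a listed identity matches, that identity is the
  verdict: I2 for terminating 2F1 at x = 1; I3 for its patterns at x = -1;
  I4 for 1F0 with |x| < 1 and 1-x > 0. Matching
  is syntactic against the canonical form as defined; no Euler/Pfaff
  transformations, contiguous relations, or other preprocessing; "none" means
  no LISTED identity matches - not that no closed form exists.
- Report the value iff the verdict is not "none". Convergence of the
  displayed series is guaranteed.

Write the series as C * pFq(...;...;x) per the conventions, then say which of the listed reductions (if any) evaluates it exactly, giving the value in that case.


x = -1 here; the reduced form reads 2F1, upper {-12, 2}, lower {15}, C = 3/2. Verdict: Kummer's theorem (I3) matches (x = -1; c = 15 equals 1+a-b for upper {-12, 2}: listed pattern). Hence: 21/2.

Structural cue: with t_0 = 3/2, cancel k + 3/2 from the displayed ratio first; then C = 3/2.
Consecutive-term ratio: r(k) = (-1) * (k-12) (k+2) / [(k+15) (k+1)] - rational in k. x = (-1); t_0 = 3/2; negate the roots.


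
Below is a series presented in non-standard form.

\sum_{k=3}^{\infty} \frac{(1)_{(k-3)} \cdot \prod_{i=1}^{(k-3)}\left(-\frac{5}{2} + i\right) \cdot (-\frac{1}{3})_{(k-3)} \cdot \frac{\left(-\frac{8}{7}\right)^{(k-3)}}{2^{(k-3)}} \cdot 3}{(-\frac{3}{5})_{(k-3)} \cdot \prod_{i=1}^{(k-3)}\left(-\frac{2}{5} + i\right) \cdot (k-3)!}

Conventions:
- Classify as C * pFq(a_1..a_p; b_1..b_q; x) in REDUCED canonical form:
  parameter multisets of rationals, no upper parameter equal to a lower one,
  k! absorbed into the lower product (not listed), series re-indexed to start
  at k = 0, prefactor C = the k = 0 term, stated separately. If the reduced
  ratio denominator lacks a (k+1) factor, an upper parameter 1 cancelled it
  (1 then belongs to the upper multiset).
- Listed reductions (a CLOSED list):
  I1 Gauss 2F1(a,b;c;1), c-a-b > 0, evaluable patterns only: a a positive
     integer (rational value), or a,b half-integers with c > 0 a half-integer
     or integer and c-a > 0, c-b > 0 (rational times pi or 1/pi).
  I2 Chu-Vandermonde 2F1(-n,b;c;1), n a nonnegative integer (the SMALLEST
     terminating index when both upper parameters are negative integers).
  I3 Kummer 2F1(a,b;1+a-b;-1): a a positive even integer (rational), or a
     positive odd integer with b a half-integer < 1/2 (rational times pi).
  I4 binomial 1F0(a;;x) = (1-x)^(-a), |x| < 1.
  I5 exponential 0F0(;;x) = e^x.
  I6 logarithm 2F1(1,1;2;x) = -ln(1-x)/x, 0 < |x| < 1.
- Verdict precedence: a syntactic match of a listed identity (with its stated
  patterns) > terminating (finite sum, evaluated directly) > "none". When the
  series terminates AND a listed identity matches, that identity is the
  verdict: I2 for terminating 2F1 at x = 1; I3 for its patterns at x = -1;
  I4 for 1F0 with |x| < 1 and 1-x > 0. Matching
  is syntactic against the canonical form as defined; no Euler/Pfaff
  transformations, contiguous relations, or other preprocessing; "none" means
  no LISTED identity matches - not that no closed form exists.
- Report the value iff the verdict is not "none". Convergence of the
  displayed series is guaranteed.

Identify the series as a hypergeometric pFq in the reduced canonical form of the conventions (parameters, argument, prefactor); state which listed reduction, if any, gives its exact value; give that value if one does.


The series (x = -\frac{4}{7}) is 3F2: upper {-\frac{3}{2}, -\frac{1}{3}, 1}, lower {-\frac{3}{5}, \frac{3}{5}}, prefactor 3. Verdict: no listed reduction: x = -\frac{4}{7} and upper {-\frac{3}{2}, -\frac{1}{3}, 1} fail every I1-I6 pattern.

Key observation: t_0 being 3, the lower running product (C = 3) is a rising factorial.
Step ratio: r(k) = -\frac{4}{7} * (k-\frac{3}{2}) (k-\frac{1}{3}) (k+1) / [(k-\frac{3}{5}) (k+\frac{3}{5}) (k+1)] - rational; roots negated = parameters, x = -\frac{4}{7}, C = 3.


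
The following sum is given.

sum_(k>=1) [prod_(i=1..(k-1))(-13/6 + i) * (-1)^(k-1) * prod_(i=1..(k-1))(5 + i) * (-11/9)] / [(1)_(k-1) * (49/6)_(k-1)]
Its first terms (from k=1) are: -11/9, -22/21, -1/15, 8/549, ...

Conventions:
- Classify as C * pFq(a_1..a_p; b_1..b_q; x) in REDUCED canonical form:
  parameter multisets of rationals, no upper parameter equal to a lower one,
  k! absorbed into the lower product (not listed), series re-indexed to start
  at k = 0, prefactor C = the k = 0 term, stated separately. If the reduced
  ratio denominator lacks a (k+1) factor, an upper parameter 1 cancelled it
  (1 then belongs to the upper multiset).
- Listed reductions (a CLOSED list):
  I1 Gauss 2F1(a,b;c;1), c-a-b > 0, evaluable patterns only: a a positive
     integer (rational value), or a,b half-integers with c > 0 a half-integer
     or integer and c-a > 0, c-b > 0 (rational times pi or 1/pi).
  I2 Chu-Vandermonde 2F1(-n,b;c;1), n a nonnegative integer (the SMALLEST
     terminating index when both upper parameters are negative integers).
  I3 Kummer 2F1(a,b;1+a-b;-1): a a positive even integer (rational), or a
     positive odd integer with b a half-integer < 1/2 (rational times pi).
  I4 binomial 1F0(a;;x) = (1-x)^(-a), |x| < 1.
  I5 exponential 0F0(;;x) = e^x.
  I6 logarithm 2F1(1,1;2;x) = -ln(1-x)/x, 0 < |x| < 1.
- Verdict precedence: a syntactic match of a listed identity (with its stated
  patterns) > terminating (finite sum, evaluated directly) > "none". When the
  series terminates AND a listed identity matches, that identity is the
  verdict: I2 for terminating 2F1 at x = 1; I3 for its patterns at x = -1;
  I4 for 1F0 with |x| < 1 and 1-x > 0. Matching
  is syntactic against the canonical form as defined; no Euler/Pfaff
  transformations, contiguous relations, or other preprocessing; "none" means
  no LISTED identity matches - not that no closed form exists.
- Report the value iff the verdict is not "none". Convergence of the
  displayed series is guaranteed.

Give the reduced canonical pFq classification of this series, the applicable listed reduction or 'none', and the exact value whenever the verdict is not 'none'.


First insight: with t_0 = -11/9, the running product (C = -11/9) telescopes to a rising factorial.
Consecutive-term ratio: r(k) = (-1) * (k-7/6) (k+6) / [(k+49/6) (k+1)] - rational; roots negated = parameters, x = (-1), C = -11/9.

Reduced: x = -1, 2F1, upper = {-7/6, 6}, lower = {49/6}, C = -11/9. Verdict at x = -1: Kummer's theorem (I3) matches (x = -1; c = 49/6 equals 1+a-b for upper {-7/6, 6}: listed pattern). Exact value: -542531/233280.


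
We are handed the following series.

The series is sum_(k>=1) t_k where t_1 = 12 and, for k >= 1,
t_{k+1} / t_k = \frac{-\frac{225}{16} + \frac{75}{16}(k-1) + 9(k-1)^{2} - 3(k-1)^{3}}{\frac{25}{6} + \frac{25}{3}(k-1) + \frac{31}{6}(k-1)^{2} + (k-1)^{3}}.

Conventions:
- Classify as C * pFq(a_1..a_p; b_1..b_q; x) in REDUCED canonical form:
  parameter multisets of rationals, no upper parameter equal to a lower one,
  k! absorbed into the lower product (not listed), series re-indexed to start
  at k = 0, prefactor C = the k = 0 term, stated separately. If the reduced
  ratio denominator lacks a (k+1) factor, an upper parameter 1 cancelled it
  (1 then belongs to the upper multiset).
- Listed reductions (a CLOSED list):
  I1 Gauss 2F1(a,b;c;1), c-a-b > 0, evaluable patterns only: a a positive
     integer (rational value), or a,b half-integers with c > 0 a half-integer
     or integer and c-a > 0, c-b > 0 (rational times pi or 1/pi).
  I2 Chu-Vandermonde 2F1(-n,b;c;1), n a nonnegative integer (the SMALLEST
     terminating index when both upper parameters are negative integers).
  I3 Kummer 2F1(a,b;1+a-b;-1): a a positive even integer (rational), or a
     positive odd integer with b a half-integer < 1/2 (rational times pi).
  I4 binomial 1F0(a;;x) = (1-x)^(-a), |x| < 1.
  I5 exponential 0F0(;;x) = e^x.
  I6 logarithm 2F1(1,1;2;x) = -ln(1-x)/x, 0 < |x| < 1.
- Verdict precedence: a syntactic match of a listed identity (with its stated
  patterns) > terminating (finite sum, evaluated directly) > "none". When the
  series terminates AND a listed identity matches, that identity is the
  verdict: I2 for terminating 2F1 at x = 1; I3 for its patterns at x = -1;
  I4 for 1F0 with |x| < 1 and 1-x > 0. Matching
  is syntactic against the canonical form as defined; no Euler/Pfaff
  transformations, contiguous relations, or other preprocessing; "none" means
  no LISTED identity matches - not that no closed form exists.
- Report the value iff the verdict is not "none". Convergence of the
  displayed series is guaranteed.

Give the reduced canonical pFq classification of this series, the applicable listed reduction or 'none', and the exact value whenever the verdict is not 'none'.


First insight: t_0 being 12, factor the ratio over Q (C = 12, x = -3): negated roots = parameters.
Adjacent-term ratio: r(k) = -3 * (k-3) (k-\frac{5}{4}) (k+\frac{5}{4}) / [(k+\frac{5}{3}) (k+\frac{5}{2}) (k+1)] - poly over poly, x = -3 from leading terms; C = 12 at k = 0.

Classification (C = 12): 3F2 with upper {-3, -\frac{5}{4}, \frac{5}{4}}, lower {\frac{5}{3}, \frac{5}{2}}, argument x = -3. Verdict: terminating. With -3 upstairs the series is a 4-term polynomial sum; evaluated term by term. Value: -\frac{1584507}{78848}.


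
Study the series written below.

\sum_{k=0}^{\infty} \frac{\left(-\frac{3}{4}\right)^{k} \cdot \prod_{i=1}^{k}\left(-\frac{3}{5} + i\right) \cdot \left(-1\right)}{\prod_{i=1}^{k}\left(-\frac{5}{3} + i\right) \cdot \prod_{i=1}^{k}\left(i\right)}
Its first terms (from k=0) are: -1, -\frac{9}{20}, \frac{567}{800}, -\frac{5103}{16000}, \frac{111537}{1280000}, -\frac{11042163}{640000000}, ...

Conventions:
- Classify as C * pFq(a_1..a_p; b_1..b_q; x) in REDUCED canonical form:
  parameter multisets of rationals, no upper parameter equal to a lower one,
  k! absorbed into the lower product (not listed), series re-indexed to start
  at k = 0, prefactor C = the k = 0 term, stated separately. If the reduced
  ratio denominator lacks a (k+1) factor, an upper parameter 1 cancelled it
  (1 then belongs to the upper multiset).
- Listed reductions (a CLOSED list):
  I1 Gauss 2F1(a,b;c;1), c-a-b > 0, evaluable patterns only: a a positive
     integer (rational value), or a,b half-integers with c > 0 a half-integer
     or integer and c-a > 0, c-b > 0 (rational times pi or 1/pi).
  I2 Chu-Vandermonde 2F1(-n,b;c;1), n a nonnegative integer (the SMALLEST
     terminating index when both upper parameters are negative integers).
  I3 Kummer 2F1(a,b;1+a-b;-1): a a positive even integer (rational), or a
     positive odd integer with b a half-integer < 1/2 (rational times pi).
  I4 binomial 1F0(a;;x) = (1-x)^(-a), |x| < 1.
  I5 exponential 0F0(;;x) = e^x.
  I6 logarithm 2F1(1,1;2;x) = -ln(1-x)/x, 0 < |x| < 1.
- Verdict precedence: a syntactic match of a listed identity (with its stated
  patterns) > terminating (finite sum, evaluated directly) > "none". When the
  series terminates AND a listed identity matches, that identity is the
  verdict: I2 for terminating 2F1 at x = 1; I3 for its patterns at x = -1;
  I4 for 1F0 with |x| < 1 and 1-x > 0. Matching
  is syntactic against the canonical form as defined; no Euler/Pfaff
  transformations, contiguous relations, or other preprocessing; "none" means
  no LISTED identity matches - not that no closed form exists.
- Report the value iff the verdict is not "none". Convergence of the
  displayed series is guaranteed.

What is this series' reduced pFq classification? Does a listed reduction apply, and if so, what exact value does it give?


Key observation: from the first term -1: the product of the first k integers (C = -1) is k!.
Term ratio: r(k) = -\frac{3}{4} * (k+\frac{2}{5}) / [(k-\frac{2}{3}) (k+1)] - poly over poly, x = -\frac{3}{4} from leading terms; C = -1 at k = 0.

x = -\frac{3}{4} here; the reduced form reads 1F1, upper {\frac{2}{5}}, lower {-\frac{2}{3}}, C = -1. Verdict: none - at argument -\frac{3}{4} the multisets {\frac{2}{5}} ; {-\frac{2}{3}} match no listed identity.


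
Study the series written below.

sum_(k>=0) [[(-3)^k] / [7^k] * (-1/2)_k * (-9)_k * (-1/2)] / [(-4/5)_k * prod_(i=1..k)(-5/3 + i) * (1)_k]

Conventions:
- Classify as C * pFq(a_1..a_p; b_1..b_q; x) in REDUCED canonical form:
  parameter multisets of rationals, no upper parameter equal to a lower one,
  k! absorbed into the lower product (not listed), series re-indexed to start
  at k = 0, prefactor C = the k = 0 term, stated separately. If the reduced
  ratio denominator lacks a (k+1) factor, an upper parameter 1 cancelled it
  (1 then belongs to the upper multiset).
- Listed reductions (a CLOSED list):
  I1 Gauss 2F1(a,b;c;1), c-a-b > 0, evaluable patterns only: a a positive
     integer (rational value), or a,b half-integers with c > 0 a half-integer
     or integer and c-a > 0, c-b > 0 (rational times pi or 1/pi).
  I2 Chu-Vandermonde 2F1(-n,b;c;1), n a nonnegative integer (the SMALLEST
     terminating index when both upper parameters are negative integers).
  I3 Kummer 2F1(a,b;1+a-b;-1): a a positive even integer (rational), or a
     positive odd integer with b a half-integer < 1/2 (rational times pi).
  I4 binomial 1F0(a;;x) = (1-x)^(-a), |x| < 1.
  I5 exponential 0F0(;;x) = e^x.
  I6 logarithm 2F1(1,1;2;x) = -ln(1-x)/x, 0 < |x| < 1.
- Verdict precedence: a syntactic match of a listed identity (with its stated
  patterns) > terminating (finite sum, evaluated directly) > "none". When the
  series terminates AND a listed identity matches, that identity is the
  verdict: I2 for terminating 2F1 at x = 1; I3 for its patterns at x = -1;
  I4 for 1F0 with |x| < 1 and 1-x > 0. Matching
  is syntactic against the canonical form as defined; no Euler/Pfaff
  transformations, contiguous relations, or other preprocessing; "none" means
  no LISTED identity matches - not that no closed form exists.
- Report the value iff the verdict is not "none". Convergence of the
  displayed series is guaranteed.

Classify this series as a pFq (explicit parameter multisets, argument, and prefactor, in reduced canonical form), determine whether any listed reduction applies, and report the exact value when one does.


Reduced: x = -3/7, 2F2, upper = {-9, -1/2}, lower = {-4/5, -2/3}, C = -1/2. Verdict: terminating (-9 upstairs). 10 nonzero terms in all; added directly. Value: 9000088954914381757265341/166052324295639656562688.

First insight: x = (-3/7) and (1)_k (C = -1/2, x = -3/7) is k! itself.
Adjacent-term ratio: r(k) = (-3/7) * (k-9) (k-1/2) / [(k-4/5) (k-2/3) (k+1)] - rational in k, leading ratio (-3/7); with t_0 = -1/2, classification follows.


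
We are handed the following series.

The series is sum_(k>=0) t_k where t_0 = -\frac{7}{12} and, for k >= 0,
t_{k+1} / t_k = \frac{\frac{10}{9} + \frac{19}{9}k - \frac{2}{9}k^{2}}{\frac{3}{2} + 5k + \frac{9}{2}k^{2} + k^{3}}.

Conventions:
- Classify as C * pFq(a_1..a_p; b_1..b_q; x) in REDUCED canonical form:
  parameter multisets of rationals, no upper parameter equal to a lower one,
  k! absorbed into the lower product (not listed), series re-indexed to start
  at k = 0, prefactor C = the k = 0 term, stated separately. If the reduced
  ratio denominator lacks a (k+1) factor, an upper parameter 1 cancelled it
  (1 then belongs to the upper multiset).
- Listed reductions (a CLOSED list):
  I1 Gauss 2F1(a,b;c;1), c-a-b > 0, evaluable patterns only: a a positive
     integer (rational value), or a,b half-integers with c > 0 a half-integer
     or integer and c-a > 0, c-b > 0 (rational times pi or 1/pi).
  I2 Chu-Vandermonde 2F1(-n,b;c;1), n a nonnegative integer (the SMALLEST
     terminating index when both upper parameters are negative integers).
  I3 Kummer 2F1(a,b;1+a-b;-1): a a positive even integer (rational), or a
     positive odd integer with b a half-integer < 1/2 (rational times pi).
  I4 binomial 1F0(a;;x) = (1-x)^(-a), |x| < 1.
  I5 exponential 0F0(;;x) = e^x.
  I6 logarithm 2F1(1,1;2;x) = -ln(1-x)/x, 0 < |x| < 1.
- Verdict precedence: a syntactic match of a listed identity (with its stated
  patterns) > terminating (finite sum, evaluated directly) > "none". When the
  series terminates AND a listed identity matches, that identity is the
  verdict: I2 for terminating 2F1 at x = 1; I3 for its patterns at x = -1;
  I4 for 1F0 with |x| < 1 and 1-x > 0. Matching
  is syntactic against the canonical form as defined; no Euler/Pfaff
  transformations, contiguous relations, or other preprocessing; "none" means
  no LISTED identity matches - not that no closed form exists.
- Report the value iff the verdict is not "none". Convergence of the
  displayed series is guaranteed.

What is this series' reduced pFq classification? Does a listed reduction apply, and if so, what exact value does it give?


x = -\frac{2}{9} here; the reduced form reads 1F1, upper {-10}, lower {3}, C = -\frac{7}{12}. Verdict: terminating. With -10 upstairs the series is a 11-term polynomial sum; evaluated term by term. Hence: -\frac{1589726201365711}{1398026205580950}.

Key observation: from the first term -\frac{7}{12}: factor the ratio over Q (C = -7/12, x = -2/9): negated roots = parameters.
Adjacent-term ratio: r(k) = -\frac{2}{9} * (k-10) / [(k+3) (k+1)] - poly over poly, x = -\frac{2}{9} from leading terms; C = -\frac{7}{12} at k = 0.


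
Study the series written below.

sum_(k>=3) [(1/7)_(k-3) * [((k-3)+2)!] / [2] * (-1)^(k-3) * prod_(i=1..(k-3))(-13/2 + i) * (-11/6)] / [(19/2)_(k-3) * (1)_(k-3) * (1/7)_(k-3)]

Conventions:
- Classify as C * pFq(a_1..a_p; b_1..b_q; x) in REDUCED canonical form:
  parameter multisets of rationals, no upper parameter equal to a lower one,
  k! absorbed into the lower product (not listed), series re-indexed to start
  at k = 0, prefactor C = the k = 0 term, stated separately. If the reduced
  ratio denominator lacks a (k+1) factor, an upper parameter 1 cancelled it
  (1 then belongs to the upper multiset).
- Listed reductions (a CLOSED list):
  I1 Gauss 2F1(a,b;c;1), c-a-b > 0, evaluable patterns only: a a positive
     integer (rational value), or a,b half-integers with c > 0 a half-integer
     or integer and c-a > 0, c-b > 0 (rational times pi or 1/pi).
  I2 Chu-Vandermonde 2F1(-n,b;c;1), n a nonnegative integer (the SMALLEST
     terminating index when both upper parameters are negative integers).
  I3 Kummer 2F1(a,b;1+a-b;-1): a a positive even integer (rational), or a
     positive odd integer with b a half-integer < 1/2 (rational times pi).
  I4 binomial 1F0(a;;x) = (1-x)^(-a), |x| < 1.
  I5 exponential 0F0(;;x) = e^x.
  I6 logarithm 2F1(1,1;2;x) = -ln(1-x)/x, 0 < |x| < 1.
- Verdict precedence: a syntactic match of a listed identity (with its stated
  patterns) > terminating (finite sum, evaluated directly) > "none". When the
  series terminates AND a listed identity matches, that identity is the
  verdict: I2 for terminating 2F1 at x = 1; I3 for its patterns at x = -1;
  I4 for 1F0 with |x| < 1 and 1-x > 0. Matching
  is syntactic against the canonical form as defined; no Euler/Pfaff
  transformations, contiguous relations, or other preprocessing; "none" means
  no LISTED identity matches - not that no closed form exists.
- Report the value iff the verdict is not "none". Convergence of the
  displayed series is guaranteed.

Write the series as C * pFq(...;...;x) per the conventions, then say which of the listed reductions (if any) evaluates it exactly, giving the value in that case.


Reduced: x = -1, 2F1, upper = {-11/2, 3}, lower = {19/2}, C = -11/6. Verdict at x = -1: Kummer's theorem (I3) matches (x = -1; c = 19/2 equals 1+a-b for upper {-11/2, 3}: listed pattern). Sum: (-401115/131072) * pi.

First insight: x = (-1) and the parameter 1/7 appears in both the upper and lower lists and cancels.
Step ratio: r(k) = (-1) * (k-11/2) (k+3) / [(k+19/2) (k+1)] ; factor over Q: parameters, x = (-1), and C = -11/6.


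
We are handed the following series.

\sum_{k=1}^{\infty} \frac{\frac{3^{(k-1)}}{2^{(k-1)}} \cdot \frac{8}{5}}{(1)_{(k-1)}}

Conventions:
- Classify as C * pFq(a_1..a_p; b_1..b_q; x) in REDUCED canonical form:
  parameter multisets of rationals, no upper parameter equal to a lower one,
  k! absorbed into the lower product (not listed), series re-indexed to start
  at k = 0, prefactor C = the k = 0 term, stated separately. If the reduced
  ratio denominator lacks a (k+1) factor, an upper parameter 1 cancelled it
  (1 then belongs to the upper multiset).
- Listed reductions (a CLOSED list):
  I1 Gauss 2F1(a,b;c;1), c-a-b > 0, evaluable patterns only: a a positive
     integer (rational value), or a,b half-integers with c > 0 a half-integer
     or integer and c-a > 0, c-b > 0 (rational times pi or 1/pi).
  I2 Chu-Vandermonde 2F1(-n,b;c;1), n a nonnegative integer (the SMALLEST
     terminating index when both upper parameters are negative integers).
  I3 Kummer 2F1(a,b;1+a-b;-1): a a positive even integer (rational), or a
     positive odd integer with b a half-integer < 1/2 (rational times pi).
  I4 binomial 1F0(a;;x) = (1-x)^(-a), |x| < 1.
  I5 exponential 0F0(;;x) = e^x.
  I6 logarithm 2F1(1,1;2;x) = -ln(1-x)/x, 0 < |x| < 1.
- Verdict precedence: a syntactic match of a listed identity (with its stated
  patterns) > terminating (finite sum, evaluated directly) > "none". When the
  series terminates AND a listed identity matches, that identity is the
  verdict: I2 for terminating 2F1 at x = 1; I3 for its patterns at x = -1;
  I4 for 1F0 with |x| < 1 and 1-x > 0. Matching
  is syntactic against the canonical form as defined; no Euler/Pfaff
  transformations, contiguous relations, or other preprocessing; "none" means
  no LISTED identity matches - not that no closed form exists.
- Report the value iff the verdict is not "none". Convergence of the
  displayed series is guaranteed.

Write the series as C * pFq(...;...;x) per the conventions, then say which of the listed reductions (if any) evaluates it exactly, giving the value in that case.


With C = \frac{8}{5}: the canonical form is 0F0(-; -; \frac{3}{2}). Verdict: the exponential series (I5) applies (the 0F0 exponential series at x = \frac{3}{2}). Its exact value is \frac{8}{5} \cdot e^{\frac{3}{2}}.

The tell: from the first term \frac{8}{5}: the two k-th powers (C = 8/5, x = 3/2) combine into one argument.
Consecutive-term ratio: r(k) = \frac{3}{2} * 1 / [(k+1)] - rational in k, leading ratio \frac{3}{2}; with t_0 = \frac{8}{5}, classification follows.


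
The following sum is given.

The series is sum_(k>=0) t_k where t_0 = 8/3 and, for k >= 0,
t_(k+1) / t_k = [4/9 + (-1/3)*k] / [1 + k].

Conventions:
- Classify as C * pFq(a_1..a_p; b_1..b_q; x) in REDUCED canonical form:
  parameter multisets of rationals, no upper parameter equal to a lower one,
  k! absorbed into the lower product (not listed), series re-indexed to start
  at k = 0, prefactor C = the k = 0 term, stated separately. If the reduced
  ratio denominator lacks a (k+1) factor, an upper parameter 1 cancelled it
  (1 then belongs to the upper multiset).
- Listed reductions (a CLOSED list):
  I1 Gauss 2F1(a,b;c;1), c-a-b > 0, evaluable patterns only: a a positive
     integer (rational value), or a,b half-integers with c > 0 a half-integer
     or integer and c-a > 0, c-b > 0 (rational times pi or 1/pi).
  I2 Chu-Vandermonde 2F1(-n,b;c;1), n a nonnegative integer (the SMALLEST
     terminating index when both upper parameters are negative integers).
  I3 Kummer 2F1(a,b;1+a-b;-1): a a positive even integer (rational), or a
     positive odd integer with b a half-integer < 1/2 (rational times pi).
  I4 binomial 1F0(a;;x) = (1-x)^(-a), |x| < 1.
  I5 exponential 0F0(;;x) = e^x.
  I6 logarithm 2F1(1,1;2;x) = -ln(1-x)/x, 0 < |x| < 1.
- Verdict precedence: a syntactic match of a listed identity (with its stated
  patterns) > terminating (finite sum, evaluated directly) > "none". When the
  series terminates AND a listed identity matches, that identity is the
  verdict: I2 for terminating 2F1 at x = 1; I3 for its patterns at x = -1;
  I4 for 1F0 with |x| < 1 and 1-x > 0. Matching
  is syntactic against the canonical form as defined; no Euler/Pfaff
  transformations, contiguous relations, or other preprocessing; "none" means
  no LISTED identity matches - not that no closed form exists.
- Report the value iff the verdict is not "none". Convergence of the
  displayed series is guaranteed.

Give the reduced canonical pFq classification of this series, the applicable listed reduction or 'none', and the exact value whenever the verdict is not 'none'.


With C = 8/3: the canonical form is 1F0(-4/3; -; -1/3). Verdict: binomial (I4) fires (the 1F0 binomial series: exponent 4/3, x = -1/3). Its exact value is (8/3) * (4/3)^(4/3).

First insight: x = (-1/3) and roots of the ratio polynomials (prefactor 8/3) are the negated parameters.
Consecutive-term ratio: r(k) = (-1/3) * (k-4/3) / [(k+1)] - rational; roots negated = parameters, x = (-1/3), C = 8/3.


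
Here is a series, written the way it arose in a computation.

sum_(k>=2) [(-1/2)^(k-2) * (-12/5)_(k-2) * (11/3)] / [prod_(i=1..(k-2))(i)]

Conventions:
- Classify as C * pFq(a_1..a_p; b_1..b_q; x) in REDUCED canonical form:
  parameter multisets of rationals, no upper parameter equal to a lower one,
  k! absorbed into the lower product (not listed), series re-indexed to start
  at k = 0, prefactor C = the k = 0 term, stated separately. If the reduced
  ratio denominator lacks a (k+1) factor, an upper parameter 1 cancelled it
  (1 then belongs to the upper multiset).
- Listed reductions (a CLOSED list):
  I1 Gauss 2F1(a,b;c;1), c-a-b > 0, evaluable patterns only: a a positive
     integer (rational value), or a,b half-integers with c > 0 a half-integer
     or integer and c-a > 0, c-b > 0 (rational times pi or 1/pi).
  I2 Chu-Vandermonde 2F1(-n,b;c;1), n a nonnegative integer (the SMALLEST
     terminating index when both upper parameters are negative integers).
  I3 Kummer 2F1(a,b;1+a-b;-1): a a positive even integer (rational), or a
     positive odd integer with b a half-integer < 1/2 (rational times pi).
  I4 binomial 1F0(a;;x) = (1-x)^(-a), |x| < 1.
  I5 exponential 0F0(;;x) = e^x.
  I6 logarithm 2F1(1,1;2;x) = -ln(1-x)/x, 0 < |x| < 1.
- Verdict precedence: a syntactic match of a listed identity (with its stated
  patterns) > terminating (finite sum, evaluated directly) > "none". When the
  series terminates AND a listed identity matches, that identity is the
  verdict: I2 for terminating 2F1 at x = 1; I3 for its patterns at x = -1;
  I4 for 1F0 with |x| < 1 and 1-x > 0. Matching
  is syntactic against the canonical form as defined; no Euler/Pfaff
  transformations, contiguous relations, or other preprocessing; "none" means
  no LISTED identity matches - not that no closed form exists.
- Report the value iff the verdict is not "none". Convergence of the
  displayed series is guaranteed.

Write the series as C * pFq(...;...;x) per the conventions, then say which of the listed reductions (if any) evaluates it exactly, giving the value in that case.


Canonical form: C = 11/3 times 1F0 with upper {-12/5}, lower {-}, x = -1/2. Verdict: the binomial series (I4) matches (the 1F0 binomial series: exponent 12/5, x = -1/2). Exact value: (11/3) * (3/2)^(12/5).

The tell: from the first term 11/3: the product of the first k integers (C = 11/3, x = -1/2) is k!.
Term ratio: r(k) = (-1/2) * (k-12/5) / [(k+1)] - rational in k, leading ratio (-1/2); with t_0 = 11/3, classification follows.
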